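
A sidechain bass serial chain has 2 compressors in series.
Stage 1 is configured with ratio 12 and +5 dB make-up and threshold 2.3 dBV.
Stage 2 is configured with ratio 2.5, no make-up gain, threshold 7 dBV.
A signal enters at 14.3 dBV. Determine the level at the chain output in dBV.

Stage 1: 12 dB above 2.3 dBV, reduced 12:1 to 1 dB above → 3.3 dBV; +5 dB make-up → 8.3 dBV.
Stage 2: overshoot 1.3 dB → 1.3/2.5 = 0.52 dB → 7.52 dBV.

7.52 dBV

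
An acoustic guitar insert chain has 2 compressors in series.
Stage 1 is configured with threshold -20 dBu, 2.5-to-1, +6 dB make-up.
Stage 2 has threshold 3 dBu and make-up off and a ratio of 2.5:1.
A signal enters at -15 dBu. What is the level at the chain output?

-12 dBu

Stage 1: overshoot 5 dB → 5/2.5 = 2 dB → -18 dBu; +6 dB make-up → -12 dBu.
Stage 2: below threshold (-12 ≤ 3); passes unchanged; output -12 dBu.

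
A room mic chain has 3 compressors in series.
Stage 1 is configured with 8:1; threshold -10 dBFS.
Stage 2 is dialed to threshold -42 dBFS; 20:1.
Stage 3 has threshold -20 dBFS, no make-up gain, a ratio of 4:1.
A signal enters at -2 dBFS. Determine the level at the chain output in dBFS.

Stage 1: 8 dB above -10 dBFS, reduced 8:1 to 1 dB above → -9 dBFS.
Stage 2: overshoot 33 dB → 33/20 = 1.65 dB → -40.35 dBFS.
Stage 3: -40.35 dBFS is at or below the -20 dBFS threshold — no compression; output -40.35 dBFS.

-40.35 dBFS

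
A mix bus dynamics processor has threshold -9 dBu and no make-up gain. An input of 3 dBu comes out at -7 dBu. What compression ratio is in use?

6:1

Input overshoot = 3 − (-9) = 12 dB; output overshoot = -7 − (-9) = 2 dB.
Ratio = 12 / 2 = 6.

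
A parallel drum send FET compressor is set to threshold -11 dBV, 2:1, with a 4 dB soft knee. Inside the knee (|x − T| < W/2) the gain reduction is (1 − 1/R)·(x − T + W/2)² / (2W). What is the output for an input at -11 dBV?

x − T + W/2 = -11 − (-11) + 2 = 2.
GR = (1 − 1/2) × 2² / 8 = 0.5 × 4 / 8 = 0.25 dB.
Output = -11 − 0.25 = -11.25 dBV.

-11.25 dBV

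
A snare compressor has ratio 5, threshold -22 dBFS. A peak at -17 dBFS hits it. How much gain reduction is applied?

4 dB

The signal is 5 dB above threshold.
A 5:1 ratio leaves 1 dB of that excess.
GR = overshoot in − overshoot out = 5 − 1 = 4 dB.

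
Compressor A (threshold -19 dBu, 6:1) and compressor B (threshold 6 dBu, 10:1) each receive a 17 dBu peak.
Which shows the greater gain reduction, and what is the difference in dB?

A: GR = 36 − 36/6 = 30 dB.
B: GR = 11 − 11/10 = 9.9 dB.
A reduces 20.1 dB more.

A, by 20.1 dB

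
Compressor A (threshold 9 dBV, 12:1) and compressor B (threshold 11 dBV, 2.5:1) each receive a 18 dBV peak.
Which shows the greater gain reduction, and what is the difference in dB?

A, by 4.05 dB

A: overshoot 9 dB → output overshoot 0.75 dB → GR 8.25 dB.
B: overshoot 7 dB → output overshoot 2.8 dB → GR 4.2 dB.
A applies 4.05 dB more gain reduction.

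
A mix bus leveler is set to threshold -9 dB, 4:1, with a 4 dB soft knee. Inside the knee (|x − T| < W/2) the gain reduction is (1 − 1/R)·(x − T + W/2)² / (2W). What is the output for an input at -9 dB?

x − T + W/2 = -9 − (-9) + 2 = 2.
GR = (1 − 1/4) × 2² / 8 = 0.75 × 4 / 8 = 0.375 dB.
Output = -9 − 0.375 = -9.375 dB.

-9.375 dB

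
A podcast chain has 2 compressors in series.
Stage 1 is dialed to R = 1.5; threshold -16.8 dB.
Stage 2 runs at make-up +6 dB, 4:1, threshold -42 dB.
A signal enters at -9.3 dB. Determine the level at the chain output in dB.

-28.45 dB

Stage 1: 7.5 dB above -16.8 dB, reduced 1.5:1 to 5 dB above → -11.8 dB.
Stage 2: overshoot 30.2 dB → 30.2/4 = 7.55 dB → -34.45 dB; +6 dB make-up → -28.45 dB.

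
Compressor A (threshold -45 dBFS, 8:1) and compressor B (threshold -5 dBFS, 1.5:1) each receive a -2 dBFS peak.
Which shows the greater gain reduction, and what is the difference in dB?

A: overshoot 43 dB → output overshoot 5.375 dB → GR 37.625 dB.
B: overshoot 3 dB → output overshoot 2 dB → GR 1 dB.
A reduces 36.625 dB more.

A, by 36.625 dB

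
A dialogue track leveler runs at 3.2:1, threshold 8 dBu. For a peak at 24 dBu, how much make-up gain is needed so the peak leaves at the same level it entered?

Without make-up, output = threshold + overshoot/3.2 = 8 + 5 = 13 dBu.
Gap to target: 11 dB.

11 dB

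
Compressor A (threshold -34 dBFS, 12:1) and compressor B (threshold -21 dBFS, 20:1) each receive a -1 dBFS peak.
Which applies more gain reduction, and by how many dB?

A: 33 dB over, compressed to 2.75 dB over, so 30.25 dB of GR.
B: 20 dB over, compressed to 1 dB over, so 19 dB of GR.
A applies 11.25 dB more gain reduction.

A, by 11.25 dB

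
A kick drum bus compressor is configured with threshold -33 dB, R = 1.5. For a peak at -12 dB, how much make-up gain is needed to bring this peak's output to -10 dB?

9 dB

Without make-up, output = threshold + overshoot/1.5 = -33 + 14 = -19 dB.
Gap to target: 9 dB.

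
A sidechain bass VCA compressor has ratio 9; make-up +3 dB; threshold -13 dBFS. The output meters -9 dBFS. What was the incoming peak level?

Remove make-up: -9 − 3 = -12 dBFS.
That's 1 dB above the -13 dBFS threshold.
Undo the ratio: input overshoot = 1 × 9 = 9 dB, giving input = -4 dBFS.

-4 dBFS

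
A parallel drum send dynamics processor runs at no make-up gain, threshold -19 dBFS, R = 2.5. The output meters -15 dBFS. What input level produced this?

-9 dBFS

Post-compression overshoot = -15 − (-19) = 4 dB.
Before 2.5:1 compression the overshoot was 4 × 2.5 = 10 dB, so input = -19 + 10 = -9 dBFS.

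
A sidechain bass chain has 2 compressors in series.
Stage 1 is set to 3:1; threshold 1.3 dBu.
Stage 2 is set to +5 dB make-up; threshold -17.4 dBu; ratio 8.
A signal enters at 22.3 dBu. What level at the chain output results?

Stage 1: overshoot 21 dB → 21/3 = 7 dB → 8.3 dBu.
Stage 2: overshoot 25.7 dB → 25.7/8 = 3.2125 dB → -14.1875 dBu; +5 dB make-up → -9.1875 dBu.

-9.1875 dBu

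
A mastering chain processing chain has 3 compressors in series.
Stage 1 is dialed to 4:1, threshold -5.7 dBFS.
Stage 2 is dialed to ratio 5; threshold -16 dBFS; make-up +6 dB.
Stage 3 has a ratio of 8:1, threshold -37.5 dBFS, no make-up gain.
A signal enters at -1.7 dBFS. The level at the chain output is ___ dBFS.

Stage 1: 4 dB above -5.7 dBFS, reduced 4:1 to 1 dB above → -4.7 dBFS.
Stage 2: 11.3 dB above -16 dBFS, reduced 5:1 to 2.26 dB above → -13.74 dBFS; +6 dB make-up → -7.74 dBFS.
Stage 3: 29.76 dB above -37.5 dBFS, reduced 8:1 to 3.72 dB above → -33.78 dBFS.

-33.78 dBFS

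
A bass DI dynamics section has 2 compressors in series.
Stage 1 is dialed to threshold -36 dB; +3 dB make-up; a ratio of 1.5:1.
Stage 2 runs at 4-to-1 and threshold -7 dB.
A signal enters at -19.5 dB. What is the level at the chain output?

Stage 1: -19.5 dB is 16.5 dB over -36 dB; at 1.5:1 that becomes 11 dB over, giving -25 dB; +3 dB make-up → -22 dB.
Stage 2: -22 dB is at or below the -7 dB threshold — no compression; output -22 dB.

-22 dB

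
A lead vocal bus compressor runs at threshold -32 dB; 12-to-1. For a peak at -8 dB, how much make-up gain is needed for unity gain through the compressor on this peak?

The peak compresses to -32 + 24/12 = -30 dB.
To reach -8 dB requires -8 − (-30) = 22 dB of make-up.

22 dB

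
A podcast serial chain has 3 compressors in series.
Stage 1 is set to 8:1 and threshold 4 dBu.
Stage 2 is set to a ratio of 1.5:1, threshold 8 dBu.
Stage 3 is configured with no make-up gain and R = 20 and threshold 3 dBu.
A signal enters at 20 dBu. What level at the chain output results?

Stage 1: 20 dBu is 16 dB over 4 dBu; at 8:1 that becomes 2 dB over, giving 6 dBu.
Stage 2: 6 dBu is at or below the 8 dBu threshold — no compression; output 6 dBu.
Stage 3: 6 dBu is 3 dB over 3 dBu; at 20:1 that becomes 0.15 dB over, giving 3.15 dBu.

3.15 dBu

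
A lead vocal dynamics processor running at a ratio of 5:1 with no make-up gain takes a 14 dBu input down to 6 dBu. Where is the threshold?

Gain reduction = 14 − 6 = 8 dB; output overshoot = GR / (R − 1) = 8 / 4 = 2 dB.
Threshold = output − output overshoot = 6 − 2 = 4 dBu.

4 dBu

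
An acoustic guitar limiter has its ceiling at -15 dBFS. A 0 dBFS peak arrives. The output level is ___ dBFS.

A brickwall limiter is an ∞:1 compressor: any input above the ceiling is clamped to -15 dBFS.

-15 dBFS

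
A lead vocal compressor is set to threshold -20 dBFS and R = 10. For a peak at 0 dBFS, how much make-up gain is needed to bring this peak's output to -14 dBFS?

Overshoot 20 dB → 20/10 = 2 dB after compression, so the compressed level is -20 + 2 = -18 dBFS.
Make-up = target − compressed = -14 − (-18) = 4 dB.

4 dB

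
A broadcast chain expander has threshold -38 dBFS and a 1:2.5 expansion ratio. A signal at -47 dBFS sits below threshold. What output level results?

-60.5 dBFS

Below threshold, a 1:2.5 expander applies gain = (2.5−1)×(T − x) of attenuation.
(2.5−1) × 9 = 13.5 dB, so output = -47 − 13.5 = -60.5 dBFS.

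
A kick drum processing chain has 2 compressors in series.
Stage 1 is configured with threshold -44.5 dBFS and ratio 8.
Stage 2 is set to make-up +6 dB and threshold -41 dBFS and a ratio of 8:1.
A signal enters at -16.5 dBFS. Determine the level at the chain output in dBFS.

-35 dBFS

Stage 1: -16.5 dBFS is 28 dB over -44.5 dBFS; at 8:1 that becomes 3.5 dB over, giving -41 dBFS.
Stage 2: -41 dBFS ≤ -41 dBFS, so stage 2 doesn't engage; make-up brings it to -35 dBFS.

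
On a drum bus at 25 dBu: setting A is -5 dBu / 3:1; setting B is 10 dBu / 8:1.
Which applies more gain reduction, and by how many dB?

A: overshoot 30 dB → output overshoot 10 dB → GR 20 dB.
B: overshoot 15 dB → output overshoot 1.875 dB → GR 13.125 dB.
A applies 6.875 dB more gain reduction.

A, by 6.875 dB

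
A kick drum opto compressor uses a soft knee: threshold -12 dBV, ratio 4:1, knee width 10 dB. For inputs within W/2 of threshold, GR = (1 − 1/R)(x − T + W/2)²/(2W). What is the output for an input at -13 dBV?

x − T + W/2 = -13 − (-12) + 5 = 4.
GR = (1 − 1/4) × 4² / 20 = 0.75 × 16 / 20 = 0.6 dB.
Output = -13 − 0.6 = -13.6 dBV.

-13.6 dBV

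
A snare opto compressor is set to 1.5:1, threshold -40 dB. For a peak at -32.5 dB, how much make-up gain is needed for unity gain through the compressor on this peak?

Overshoot 7.5 dB → 7.5/1.5 = 5 dB after compression, so the compressed level is -40 + 5 = -35 dB.
Make-up = target − compressed = -32.5 − (-35) = 2.5 dB.

2.5 dB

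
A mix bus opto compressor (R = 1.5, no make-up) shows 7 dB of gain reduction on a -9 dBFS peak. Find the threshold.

Gain reduction = -9 − (-16) = 7 dB; output overshoot = GR / (R − 1) = 7 / 0.5 = 14 dB.
Threshold = output − output overshoot = -16 − 14 = -30 dBFS.

-30 dBFS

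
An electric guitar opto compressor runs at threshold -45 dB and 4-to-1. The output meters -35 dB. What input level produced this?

Post-compression overshoot = -35 − (-45) = 10 dB.
Undo the ratio: input overshoot = 10 × 4 = 40 dB, giving input = -5 dB.

-5 dB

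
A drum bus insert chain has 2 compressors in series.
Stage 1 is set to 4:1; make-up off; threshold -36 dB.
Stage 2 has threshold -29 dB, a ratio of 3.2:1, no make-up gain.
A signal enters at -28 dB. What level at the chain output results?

-34 dB

Stage 1: 8 dB above -36 dB, reduced 4:1 to 2 dB above → -34 dB.
Stage 2: -34 dB is at or below the -29 dB threshold — no compression; output -34 dB.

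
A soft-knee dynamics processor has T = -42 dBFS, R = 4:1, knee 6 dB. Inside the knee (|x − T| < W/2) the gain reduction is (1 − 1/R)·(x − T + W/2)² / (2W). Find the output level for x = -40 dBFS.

-41.5625 dBFS

x − T + W/2 = -40 − (-42) + 3 = 5.
GR = (1 − 1/4) × 5² / 12 = 0.75 × 25 / 12 = 1.5625 dB.
Output = -40 − 1.5625 = -41.5625 dBFS.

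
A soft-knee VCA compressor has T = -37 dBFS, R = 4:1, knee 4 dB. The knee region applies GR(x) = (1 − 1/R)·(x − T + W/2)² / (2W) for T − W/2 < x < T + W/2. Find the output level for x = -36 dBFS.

x − T + W/2 = -36 − (-37) + 2 = 3.
GR = (1 − 1/4) × 3² / 8 = 0.75 × 9 / 8 = 0.84375 dB.
Output = -36 − 0.84375 = -36.84375 dBFS.

-36.84375 dBFS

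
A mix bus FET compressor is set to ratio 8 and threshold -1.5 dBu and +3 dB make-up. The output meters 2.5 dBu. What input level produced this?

6.5 dBu

Stripping the +3 dB make-up gives -0.5 dBu at the gain stage.
The compressed level sits -0.5 − (-1.5) = 1 dB over threshold.
Input overshoot = R × output overshoot = 8 dB → input = -1.5 + 8 = 6.5 dBu.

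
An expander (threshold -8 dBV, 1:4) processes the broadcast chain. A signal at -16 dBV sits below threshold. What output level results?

-40 dBV

Below threshold, a 1:4 expander applies gain = (4−1)×(T − x) of attenuation.
(4−1) × 8 = 24 dB, so output = -16 − 24 = -40 dBV.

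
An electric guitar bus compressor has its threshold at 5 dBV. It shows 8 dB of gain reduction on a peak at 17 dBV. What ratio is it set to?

3:1

Input overshoot = 17 − 5 = 12 dB.
Output overshoot = 12 − 8 = 4 dB.
Ratio = input overshoot / output overshoot = 12 / 4 = 3.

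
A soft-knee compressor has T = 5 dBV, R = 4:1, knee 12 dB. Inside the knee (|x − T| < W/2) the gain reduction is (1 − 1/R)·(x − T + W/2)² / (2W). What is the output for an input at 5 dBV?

x − T + W/2 = 5 − 5 + 6 = 6.
GR = (1 − 1/4) × 6² / 24 = 0.75 × 36 / 24 = 1.125 dB.
Output = 5 − 1.125 = 3.875 dBV.

3.875 dBV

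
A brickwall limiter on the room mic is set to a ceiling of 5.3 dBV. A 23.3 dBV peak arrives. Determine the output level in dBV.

At ∞:1, everything above 5.3 dBV is held at the ceiling.

5.3 dBV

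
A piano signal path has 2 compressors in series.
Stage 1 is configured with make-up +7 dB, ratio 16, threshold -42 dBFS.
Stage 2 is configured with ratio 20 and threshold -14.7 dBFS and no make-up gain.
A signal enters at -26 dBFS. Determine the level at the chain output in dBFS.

Stage 1: overshoot 16 dB → 16/16 = 1 dB → -41 dBFS; +7 dB make-up → -34 dBFS.
Stage 2: -34 dBFS ≤ -14.7 dBFS, so stage 2 doesn't engage; output -34 dBFS.

-34 dBFS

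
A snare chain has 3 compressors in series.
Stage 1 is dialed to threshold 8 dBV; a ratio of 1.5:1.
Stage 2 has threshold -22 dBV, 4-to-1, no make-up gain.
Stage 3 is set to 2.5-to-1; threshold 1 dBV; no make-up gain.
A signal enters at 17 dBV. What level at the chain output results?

-13 dBV

Stage 1: overshoot 9 dB → 9/1.5 = 6 dB → 14 dBV.
Stage 2: overshoot 36 dB → 36/4 = 9 dB → -13 dBV.
Stage 3: -13 dBV ≤ 1 dBV, so stage 3 doesn't engage; output -13 dBV.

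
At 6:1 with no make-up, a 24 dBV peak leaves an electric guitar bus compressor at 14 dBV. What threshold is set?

Let T be the threshold. Output overshoot = (input overshoot)/R, so 14 − T = (24 − T)/6.
6·(14 − T) = 24 − T → 5·T = 84 − 24 = 60.
T = 60/5 = 12 dBV.

12 dBV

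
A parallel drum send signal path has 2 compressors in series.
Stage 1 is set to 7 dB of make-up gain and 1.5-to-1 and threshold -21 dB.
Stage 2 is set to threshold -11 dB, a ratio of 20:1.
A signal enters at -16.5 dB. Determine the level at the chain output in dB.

Stage 1: -16.5 dB is 4.5 dB over -21 dB; at 1.5:1 that becomes 3 dB over, giving -18 dB; +7 dB make-up → -11 dB.
Stage 2: -11 dB is at or below the -11 dB threshold — no compression; output -11 dB.

-11 dB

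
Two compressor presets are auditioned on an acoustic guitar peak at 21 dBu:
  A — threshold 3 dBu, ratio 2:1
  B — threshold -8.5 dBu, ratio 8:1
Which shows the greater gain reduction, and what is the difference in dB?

B, by 16.8125 dB

A: 18 dB over, compressed to 9 dB over, so 9 dB of GR.
B: 29.5 dB over, compressed to 3.6875 dB over, so 25.8125 dB of GR.
B reduces 16.8125 dB more.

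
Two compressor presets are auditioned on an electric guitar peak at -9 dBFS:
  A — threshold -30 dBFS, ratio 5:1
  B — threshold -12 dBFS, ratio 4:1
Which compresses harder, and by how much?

A, by 14.55 dB

A: GR = 21 − 21/5 = 16.8 dB.
B: GR = 3 − 3/4 = 2.25 dB.
A applies 14.55 dB more gain reduction.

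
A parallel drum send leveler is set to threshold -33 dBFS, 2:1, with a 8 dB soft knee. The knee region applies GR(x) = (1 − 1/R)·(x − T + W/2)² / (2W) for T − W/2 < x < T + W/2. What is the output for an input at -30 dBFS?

-31.53125 dBFS

x − T + W/2 = -30 − (-33) + 4 = 7.
GR = (1 − 1/2) × 7² / 16 = 0.5 × 49 / 16 = 1.53125 dB.
Output = -30 − 1.53125 = -31.53125 dBFS.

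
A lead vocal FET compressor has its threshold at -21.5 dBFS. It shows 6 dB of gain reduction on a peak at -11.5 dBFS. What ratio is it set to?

2.5:1

Input overshoot = -11.5 − (-21.5) = 10 dB.
Output overshoot = 10 − 6 = 4 dB.
Ratio = input overshoot / output overshoot = 10 / 4 = 2.5.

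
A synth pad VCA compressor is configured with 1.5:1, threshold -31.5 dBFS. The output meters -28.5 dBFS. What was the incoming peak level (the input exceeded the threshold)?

That's 3 dB above the -31.5 dBFS threshold.
Undo the ratio: input overshoot = 3 × 1.5 = 4.5 dB, giving input = -27 dBFS.

-27 dBFS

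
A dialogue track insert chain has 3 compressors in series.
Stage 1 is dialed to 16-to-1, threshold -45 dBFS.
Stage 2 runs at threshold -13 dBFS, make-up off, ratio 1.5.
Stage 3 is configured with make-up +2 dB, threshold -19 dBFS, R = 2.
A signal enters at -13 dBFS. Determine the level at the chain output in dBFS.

-41 dBFS

Stage 1: 32 dB above -45 dBFS, reduced 16:1 to 2 dB above → -43 dBFS.
Stage 2: -43 dBFS ≤ -13 dBFS, so stage 2 doesn't engage; output -43 dBFS.
Stage 3: below threshold (-43 ≤ -19); passes unchanged; make-up brings it to -41 dBFS.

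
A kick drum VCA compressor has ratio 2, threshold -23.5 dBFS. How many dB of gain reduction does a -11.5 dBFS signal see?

The signal is 12 dB above threshold.
At 2:1, output sits 12/2 = 6 dB above threshold.
Gain reduction = 12 − 6 = 6 dB.

6 dB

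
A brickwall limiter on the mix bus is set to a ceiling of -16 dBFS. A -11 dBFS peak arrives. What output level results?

A brickwall limiter is an ∞:1 compressor: any input above the ceiling is clamped to -16 dBFS.

-16 dBFS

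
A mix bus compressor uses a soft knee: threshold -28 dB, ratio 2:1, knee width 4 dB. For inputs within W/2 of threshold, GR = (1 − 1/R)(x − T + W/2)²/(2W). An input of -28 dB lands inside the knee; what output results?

-28.25 dB

x − T + W/2 = -28 − (-28) + 2 = 2.
GR = (1 − 1/2) × 2² / 8 = 0.5 × 4 / 8 = 0.25 dB.
Output = -28 − 0.25 = -28.25 dB.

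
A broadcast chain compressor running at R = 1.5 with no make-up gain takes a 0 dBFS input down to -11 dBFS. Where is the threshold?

Gain reduction = 0 − (-11) = 11 dB; output overshoot = GR / (R − 1) = 11 / 0.5 = 22 dB.
Threshold = output − output overshoot = -11 − 22 = -33 dBFS.

-33 dBFS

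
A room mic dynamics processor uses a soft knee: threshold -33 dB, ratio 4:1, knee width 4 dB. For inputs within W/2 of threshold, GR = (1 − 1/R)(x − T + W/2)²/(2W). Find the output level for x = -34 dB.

x − T + W/2 = -34 − (-33) + 2 = 1.
GR = (1 − 1/4) × 1² / 8 = 0.75 × 1 / 8 = 0.09375 dB.
Output = -34 − 0.09375 = -34.09375 dB.

-34.09375 dB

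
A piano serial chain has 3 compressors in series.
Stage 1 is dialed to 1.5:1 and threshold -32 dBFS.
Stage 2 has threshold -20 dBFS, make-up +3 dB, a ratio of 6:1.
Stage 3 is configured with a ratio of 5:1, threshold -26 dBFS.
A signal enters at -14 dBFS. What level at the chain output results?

-24.2 dBFS

Stage 1: 18 dB above -32 dBFS, reduced 1.5:1 to 12 dB above → -20 dBFS.
Stage 2: below threshold (-20 ≤ -20); passes unchanged; make-up brings it to -17 dBFS.
Stage 3: overshoot 9 dB → 9/5 = 1.8 dB → -24.2 dBFS.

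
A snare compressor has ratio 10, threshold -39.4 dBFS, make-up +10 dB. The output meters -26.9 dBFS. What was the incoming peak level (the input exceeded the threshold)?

Stripping the +10 dB make-up gives -36.9 dBFS at the gain stage.
Post-compression overshoot = -36.9 − (-39.4) = 2.5 dB.
Input overshoot = R × output overshoot = 25 dB → input = -39.4 + 25 = -14.4 dBFS.

-14.4 dBFS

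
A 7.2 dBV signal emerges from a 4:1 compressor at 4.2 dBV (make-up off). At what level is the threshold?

Gain reduction = 7.2 − 4.2 = 3 dB; output overshoot = GR / (R − 1) = 3 / 3 = 1 dB.
Threshold = output − output overshoot = 4.2 − 1 = 3.2 dBV.

3.2 dBV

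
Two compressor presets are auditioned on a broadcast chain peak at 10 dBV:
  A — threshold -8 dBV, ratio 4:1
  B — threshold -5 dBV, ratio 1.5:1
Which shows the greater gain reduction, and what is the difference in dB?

A, by 8.5 dB

A: GR = 18 − 18/4 = 13.5 dB.
B: GR = 15 − 15/1.5 = 5 dB.
Difference: 8.5 dB in favour of A.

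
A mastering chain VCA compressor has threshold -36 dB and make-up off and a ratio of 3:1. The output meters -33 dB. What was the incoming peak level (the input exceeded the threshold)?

The compressed level sits -33 − (-36) = 3 dB over threshold.
Input overshoot = R × output overshoot = 9 dB → input = -36 + 9 = -27 dB.

-27 dB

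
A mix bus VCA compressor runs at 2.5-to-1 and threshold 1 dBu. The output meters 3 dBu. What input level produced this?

6 dBu

Post-compression overshoot = 3 − 1 = 2 dB.
Undo the ratio: input overshoot = 2 × 2.5 = 5 dB, giving input = 6 dBu.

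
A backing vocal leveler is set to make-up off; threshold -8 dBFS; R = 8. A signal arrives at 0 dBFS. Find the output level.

0 dBFS sits 8 dB over threshold.
8:1 compression reduces that to 8/8 = 1 dB over.
That puts the output at -7 dBFS.

-7 dBFS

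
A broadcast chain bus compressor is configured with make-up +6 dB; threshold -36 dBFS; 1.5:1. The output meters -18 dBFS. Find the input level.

-18 dBFS

Remove make-up: -18 − 6 = -24 dBFS.
That's 12 dB above the -36 dBFS threshold.
Input overshoot = R × output overshoot = 18 dB → input = -36 + 18 = -18 dBFS.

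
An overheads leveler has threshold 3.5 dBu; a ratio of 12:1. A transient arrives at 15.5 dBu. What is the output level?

4.5 dBu

Overshoot: 15.5 − 3.5 = 12 dB.
12:1 compression reduces that to 12/12 = 1 dB over.
So the level is 3.5 + 1 = 4.5 dBu.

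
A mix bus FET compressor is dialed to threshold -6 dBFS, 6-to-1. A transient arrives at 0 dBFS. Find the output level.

-5 dBFS

0 dBFS sits 6 dB over threshold.
At 6:1 the overshoot is divided by 6, leaving 1 dB above threshold.
Output = -6 + 1 = -5 dBFS.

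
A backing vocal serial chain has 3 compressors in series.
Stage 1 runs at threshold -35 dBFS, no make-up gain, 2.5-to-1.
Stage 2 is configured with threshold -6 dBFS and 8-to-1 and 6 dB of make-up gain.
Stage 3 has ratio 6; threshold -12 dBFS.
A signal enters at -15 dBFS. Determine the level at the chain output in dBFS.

Stage 1: 20 dB above -35 dBFS, reduced 2.5:1 to 8 dB above → -27 dBFS.
Stage 2: -27 dBFS ≤ -6 dBFS, so stage 2 doesn't engage; make-up brings it to -21 dBFS.
Stage 3: below threshold (-21 ≤ -12); passes unchanged; output -21 dBFS.

-21 dBFS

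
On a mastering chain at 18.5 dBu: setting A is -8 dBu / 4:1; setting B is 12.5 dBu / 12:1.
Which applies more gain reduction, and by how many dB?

A: GR = 26.5 − 26.5/4 = 19.875 dB.
B: GR = 6 − 6/12 = 5.5 dB.
Difference: 14.375 dB in favour of A.

A, by 14.375 dB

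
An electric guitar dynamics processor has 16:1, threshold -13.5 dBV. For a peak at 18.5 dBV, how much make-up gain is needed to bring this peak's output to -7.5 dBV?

4 dB

Overshoot 32 dB → 32/16 = 2 dB after compression, so the compressed level is -13.5 + 2 = -11.5 dBV.
Make-up = target − compressed = -7.5 − (-11.5) = 4 dB.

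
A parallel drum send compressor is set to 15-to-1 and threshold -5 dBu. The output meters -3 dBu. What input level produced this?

25 dBu

That's 2 dB above the -5 dBu threshold.
Input overshoot = R × output overshoot = 30 dB → input = -5 + 30 = 25 dBu.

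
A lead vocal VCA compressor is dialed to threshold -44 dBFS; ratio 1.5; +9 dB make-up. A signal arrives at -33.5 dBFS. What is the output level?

-28 dBFS

The input is 10.5 dB above the -44 dBFS threshold.
1.5:1 compression reduces that to 10.5/1.5 = 7 dB over.
So the level is -44 + 7 = -37 dBFS; make-up adds 9 dB, giving -28 dBFS.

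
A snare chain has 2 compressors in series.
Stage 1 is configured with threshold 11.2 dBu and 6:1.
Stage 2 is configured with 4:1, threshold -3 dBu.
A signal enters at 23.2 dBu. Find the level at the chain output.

Stage 1: 23.2 dBu is 12 dB over 11.2 dBu; at 6:1 that becomes 2 dB over, giving 13.2 dBu.
Stage 2: 16.2 dB above -3 dBu, reduced 4:1 to 4.05 dB above → 1.05 dBu.

1.05 dBu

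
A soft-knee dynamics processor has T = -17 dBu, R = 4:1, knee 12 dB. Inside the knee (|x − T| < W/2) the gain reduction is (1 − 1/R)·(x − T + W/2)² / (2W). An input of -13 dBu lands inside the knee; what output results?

-16.125 dBu

x − T + W/2 = -13 − (-17) + 6 = 10.
GR = (1 − 1/4) × 10² / 24 = 0.75 × 100 / 24 = 3.125 dB.
Output = -13 − 3.125 = -16.125 dBu.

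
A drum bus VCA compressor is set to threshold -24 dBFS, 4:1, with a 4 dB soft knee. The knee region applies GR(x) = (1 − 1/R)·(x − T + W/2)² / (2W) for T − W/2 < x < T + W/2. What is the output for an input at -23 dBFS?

-23.84375 dBFS

x − T + W/2 = -23 − (-24) + 2 = 3.
GR = (1 − 1/4) × 3² / 8 = 0.75 × 9 / 8 = 0.84375 dB.
Output = -23 − 0.84375 = -23.84375 dBFS.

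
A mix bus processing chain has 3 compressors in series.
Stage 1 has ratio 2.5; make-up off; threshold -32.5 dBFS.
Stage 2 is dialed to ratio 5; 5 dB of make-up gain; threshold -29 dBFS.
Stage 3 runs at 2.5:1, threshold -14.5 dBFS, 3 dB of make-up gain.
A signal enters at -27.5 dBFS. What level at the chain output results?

-22.5 dBFS

Stage 1: overshoot 5 dB → 5/2.5 = 2 dB → -30.5 dBFS.
Stage 2: -30.5 dBFS is at or below the -29 dBFS threshold — no compression; make-up brings it to -25.5 dBFS.
Stage 3: below threshold (-25.5 ≤ -14.5); passes unchanged; make-up brings it to -22.5 dBFS.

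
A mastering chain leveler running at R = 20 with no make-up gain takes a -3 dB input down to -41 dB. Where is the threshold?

Gain reduction = -3 − (-41) = 38 dB; output overshoot = GR / (R − 1) = 38 / 19 = 2 dB.
Threshold = output − output overshoot = -41 − 2 = -43 dB.

-43 dB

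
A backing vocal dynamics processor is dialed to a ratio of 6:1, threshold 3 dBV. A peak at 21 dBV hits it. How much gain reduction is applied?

Overshoot = 21 − 3 = 18 dB.
A 6:1 ratio leaves 3 dB of that excess.
So the signal is attenuated by 18 − 3 = 15 dB.

15 dB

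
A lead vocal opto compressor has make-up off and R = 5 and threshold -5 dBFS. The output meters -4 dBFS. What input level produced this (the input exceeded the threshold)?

The compressed level sits -4 − (-5) = 1 dB over threshold.
Undo the ratio: input overshoot = 1 × 5 = 5 dB, giving input = 0 dBFS.

0 dBFS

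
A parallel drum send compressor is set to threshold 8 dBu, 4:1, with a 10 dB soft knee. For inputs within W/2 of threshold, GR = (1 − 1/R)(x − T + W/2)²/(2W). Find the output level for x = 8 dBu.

7.0625 dBu

x − T + W/2 = 8 − 8 + 5 = 5.
GR = (1 − 1/4) × 5² / 20 = 0.75 × 25 / 20 = 0.9375 dB.
Output = 8 − 0.9375 = 7.0625 dBu.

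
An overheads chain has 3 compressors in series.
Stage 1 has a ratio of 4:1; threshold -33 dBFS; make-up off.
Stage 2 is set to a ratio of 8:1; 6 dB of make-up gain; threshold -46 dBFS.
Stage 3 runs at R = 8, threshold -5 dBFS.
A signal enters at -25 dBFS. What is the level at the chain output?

Stage 1: -25 dBFS is 8 dB over -33 dBFS; at 4:1 that becomes 2 dB over, giving -31 dBFS.
Stage 2: -31 dBFS is 15 dB over -46 dBFS; at 8:1 that becomes 1.875 dB over, giving -44.125 dBFS; +6 dB make-up → -38.125 dBFS.
Stage 3: -38.125 dBFS is at or below the -5 dBFS threshold — no compression; output -38.125 dBFS.

-38.125 dBFS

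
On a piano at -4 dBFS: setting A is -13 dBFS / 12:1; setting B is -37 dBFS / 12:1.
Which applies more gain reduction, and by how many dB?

A: overshoot 9 dB → output overshoot 0.75 dB → GR 8.25 dB.
B: overshoot 33 dB → output overshoot 2.75 dB → GR 30.25 dB.
Difference: 22 dB in favour of B.

B, by 22 dB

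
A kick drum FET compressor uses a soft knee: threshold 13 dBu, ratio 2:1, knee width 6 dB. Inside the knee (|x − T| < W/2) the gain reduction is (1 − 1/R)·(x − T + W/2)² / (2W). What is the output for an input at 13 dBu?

12.625 dBu

x − T + W/2 = 13 − 13 + 3 = 3.
GR = (1 − 1/2) × 3² / 12 = 0.5 × 9 / 12 = 0.375 dB.
Output = 13 − 0.375 = 12.625 dBu.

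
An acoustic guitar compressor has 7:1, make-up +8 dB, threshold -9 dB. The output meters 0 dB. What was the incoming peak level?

-2 dB

Remove make-up: 0 − 8 = -8 dB.
The compressed level sits -8 − (-9) = 1 dB over threshold.
Input overshoot = R × output overshoot = 7 dB → input = -9 + 7 = -2 dB.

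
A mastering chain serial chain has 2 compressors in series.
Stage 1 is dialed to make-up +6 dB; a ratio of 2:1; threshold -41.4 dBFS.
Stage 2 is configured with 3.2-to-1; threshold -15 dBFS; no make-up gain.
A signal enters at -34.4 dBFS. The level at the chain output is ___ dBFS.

Stage 1: overshoot 7 dB → 7/2 = 3.5 dB → -37.9 dBFS; +6 dB make-up → -31.9 dBFS.
Stage 2: below threshold (-31.9 ≤ -15); passes unchanged; output -31.9 dBFS.

-31.9 dBFS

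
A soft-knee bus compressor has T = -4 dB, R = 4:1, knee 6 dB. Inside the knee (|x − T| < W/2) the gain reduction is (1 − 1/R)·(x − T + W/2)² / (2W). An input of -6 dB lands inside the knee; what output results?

x − T + W/2 = -6 − (-4) + 3 = 1.
GR = (1 − 1/4) × 1² / 12 = 0.75 × 1 / 12 = 0.0625 dB.
Output = -6 − 0.0625 = -6.0625 dB.

-6.0625 dB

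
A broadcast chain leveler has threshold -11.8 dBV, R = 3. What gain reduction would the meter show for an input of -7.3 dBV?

3 dB

Overshoot = -7.3 − (-11.8) = 4.5 dB.
After 3:1 compression the overshoot becomes 4.5/3 = 1.5 dB.
Gain reduction = 4.5 − 1.5 = 3 dB.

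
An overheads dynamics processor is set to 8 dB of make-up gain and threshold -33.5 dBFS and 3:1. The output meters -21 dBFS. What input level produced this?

-20 dBFS

Stripping the +8 dB make-up gives -29 dBFS at the gain stage.
Post-compression overshoot = -29 − (-33.5) = 4.5 dB.
Input overshoot = R × output overshoot = 13.5 dB → input = -33.5 + 13.5 = -20 dBFS.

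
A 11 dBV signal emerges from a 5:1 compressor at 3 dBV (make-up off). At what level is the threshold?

1 dBV

Let T be the threshold. Output overshoot = (input overshoot)/R, so 3 − T = (11 − T)/5.
5·(3 − T) = 11 − T → 4·T = 15 − 11 = 4.
T = 4/4 = 1 dBV.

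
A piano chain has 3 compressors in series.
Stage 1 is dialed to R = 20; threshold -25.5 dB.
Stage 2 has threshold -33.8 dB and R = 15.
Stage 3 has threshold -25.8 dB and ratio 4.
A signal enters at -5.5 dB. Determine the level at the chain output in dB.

-33.18 dB

Stage 1: 20 dB above -25.5 dB, reduced 20:1 to 1 dB above → -24.5 dB.
Stage 2: -24.5 dB is 9.3 dB over -33.8 dB; at 15:1 that becomes 0.62 dB over, giving -33.18 dB.
Stage 3: -33.18 dB ≤ -25.8 dB, so stage 3 doesn't engage; output -33.18 dB.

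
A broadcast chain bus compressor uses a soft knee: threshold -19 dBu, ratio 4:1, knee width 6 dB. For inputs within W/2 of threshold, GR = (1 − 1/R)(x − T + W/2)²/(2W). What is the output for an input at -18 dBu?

x − T + W/2 = -18 − (-19) + 3 = 4.
GR = (1 − 1/4) × 4² / 12 = 0.75 × 16 / 12 = 1 dB.
Output = -18 − 1 = -19 dBu.

-19 dBu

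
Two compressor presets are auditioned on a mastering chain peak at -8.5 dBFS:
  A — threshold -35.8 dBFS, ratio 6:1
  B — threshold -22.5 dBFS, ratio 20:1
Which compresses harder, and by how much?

A: overshoot 27.3 dB → output overshoot 4.55 dB → GR 22.75 dB.
B: overshoot 14 dB → output overshoot 0.7 dB → GR 13.3 dB.
Difference: 9.45 dB in favour of A.

A, by 9.45 dB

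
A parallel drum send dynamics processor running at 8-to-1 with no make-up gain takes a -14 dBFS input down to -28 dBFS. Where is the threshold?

-30 dBFS

Gain reduction = -14 − (-28) = 14 dB; output overshoot = GR / (R − 1) = 14 / 7 = 2 dB.
Threshold = output − output overshoot = -28 − 2 = -30 dBFS.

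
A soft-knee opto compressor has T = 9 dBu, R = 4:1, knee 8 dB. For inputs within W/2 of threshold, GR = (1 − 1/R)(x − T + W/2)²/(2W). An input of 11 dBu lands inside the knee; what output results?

9.3125 dBu

x − T + W/2 = 11 − 9 + 4 = 6.
GR = (1 − 1/4) × 6² / 16 = 0.75 × 36 / 16 = 1.6875 dB.
Output = 11 − 1.6875 = 9.3125 dBu.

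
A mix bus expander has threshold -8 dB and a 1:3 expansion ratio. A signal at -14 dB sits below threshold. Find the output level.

Below threshold, a 1:3 expander applies gain = (3−1)×(T − x) of attenuation.
(3−1) × 6 = 12 dB, so output = -14 − 12 = -26 dB.

-26 dB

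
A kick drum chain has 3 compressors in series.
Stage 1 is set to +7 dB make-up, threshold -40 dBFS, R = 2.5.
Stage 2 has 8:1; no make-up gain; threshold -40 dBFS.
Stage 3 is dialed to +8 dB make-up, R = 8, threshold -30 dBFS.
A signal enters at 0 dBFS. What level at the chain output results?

-29.125 dBFS

Stage 1: 0 dBFS is 40 dB over -40 dBFS; at 2.5:1 that becomes 16 dB over, giving -24 dBFS; +7 dB make-up → -17 dBFS.
Stage 2: overshoot 23 dB → 23/8 = 2.875 dB → -37.125 dBFS.
Stage 3: below threshold (-37.125 ≤ -30); passes unchanged; make-up brings it to -29.125 dBFS.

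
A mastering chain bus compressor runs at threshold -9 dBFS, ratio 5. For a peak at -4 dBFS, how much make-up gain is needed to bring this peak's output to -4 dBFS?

4 dB

The peak compresses to -9 + 5/5 = -8 dBFS.
To reach -4 dBFS requires -4 − (-8) = 4 dB of make-up.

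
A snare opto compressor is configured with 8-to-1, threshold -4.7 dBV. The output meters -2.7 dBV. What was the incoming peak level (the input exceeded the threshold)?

Post-compression overshoot = -2.7 − (-4.7) = 2 dB.
Undo the ratio: input overshoot = 2 × 8 = 16 dB, giving input = 11.3 dBV.

11.3 dBV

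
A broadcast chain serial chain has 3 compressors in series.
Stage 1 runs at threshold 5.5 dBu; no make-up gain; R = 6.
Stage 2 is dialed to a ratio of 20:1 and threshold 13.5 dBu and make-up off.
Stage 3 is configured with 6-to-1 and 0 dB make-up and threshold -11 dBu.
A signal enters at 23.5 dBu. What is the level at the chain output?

Stage 1: 23.5 dBu is 18 dB over 5.5 dBu; at 6:1 that becomes 3 dB over, giving 8.5 dBu.
Stage 2: 8.5 dBu is at or below the 13.5 dBu threshold — no compression; output 8.5 dBu.
Stage 3: overshoot 19.5 dB → 19.5/6 = 3.25 dB → -7.75 dBu.

-7.75 dBu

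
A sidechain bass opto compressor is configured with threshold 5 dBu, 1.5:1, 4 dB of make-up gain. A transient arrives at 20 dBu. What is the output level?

19 dBu

20 dBu sits 15 dB over threshold.
1.5:1 compression reduces that to 15/1.5 = 10 dB over.
Output = 5 + 10 = 15 dBu; make-up adds 4 dB, giving 19 dBu.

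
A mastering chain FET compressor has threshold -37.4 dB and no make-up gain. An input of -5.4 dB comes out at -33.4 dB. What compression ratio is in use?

Input overshoot = -5.4 − (-37.4) = 32 dB; output overshoot = -33.4 − (-37.4) = 4 dB.
Ratio = 32 / 4 = 8.

8:1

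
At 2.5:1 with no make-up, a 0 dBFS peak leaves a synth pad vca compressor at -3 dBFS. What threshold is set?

-5 dBFS

Let T be the threshold. Output overshoot = (input overshoot)/R, so -3 − T = (0 − T)/2.5.
2.5·(-3 − T) = 0 − T → 1.5·T = -7.5 − 0 = -7.5.
T = -7.5/1.5 = -5 dBFS.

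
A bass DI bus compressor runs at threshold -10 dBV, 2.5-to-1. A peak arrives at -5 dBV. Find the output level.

-8 dBV

Overshoot: -5 − (-10) = 5 dB.
The 5 dB excess becomes 2 dB after 2.5:1 reduction.
Output = -10 + 2 = -8 dBV.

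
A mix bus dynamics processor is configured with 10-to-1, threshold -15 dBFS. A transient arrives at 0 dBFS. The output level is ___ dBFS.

The input is 15 dB above the -15 dBFS threshold.
10:1 compression reduces that to 15/10 = 1.5 dB over.
So the level is -15 + 1.5 = -13.5 dBFS.

-13.5 dBFS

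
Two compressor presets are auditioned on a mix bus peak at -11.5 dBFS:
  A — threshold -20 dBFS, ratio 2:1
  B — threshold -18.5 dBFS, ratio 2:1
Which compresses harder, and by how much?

A: GR = 8.5 − 8.5/2 = 4.25 dB.
B: GR = 7 − 7/2 = 3.5 dB.
A reduces 0.75 dB more.

A, by 0.75 dB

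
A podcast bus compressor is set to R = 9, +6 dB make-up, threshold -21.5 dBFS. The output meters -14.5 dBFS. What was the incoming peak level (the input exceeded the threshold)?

-12.5 dBFS

Before make-up, the level was -14.5 − 6 = -20.5 dBFS.
That's 1 dB above the -21.5 dBFS threshold.
Input overshoot = R × output overshoot = 9 dB → input = -21.5 + 9 = -12.5 dBFS.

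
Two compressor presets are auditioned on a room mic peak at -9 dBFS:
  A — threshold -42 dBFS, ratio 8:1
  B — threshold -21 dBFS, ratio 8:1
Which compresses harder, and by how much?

A, by 18.375 dB

A: overshoot 33 dB → output overshoot 4.125 dB → GR 28.875 dB.
B: overshoot 12 dB → output overshoot 1.5 dB → GR 10.5 dB.
A applies 18.375 dB more gain reduction.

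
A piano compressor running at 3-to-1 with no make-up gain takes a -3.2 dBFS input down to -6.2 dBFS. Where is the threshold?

-7.7 dBFS

Gain reduction = -3.2 − (-6.2) = 3 dB; output overshoot = GR / (R − 1) = 3 / 2 = 1.5 dB.
Threshold = output − output overshoot = -6.2 − 1.5 = -7.7 dBFS.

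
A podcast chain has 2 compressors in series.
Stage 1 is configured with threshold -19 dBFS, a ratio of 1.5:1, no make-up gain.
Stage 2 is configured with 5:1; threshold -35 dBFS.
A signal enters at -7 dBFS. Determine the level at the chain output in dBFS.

-30.2 dBFS

Stage 1: overshoot 12 dB → 12/1.5 = 8 dB → -11 dBFS.
Stage 2: -11 dBFS is 24 dB over -35 dBFS; at 5:1 that becomes 4.8 dB over, giving -30.2 dBFS.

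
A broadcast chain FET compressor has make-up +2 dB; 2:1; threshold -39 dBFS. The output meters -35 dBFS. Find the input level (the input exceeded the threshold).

Before make-up, the level was -35 − 2 = -37 dBFS.
The compressed level sits -37 − (-39) = 2 dB over threshold.
Before 2:1 compression the overshoot was 2 × 2 = 4 dB, so input = -39 + 4 = -35 dBFS.

-35 dBFS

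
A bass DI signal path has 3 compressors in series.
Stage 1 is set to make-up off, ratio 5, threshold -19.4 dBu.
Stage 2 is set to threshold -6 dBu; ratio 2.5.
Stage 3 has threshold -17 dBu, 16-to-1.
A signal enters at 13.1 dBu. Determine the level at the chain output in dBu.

Stage 1: 32.5 dB above -19.4 dBu, reduced 5:1 to 6.5 dB above → -12.9 dBu.
Stage 2: below threshold (-12.9 ≤ -6); passes unchanged; output -12.9 dBu.
Stage 3: overshoot 4.1 dB → 4.1/16 = 0.25625 dB → -16.74375 dBu.

-16.74375 dBu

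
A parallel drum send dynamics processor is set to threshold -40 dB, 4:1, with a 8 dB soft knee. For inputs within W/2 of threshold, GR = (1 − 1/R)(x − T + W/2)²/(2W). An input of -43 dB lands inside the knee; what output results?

-43.046875 dB

x − T + W/2 = -43 − (-40) + 4 = 1.
GR = (1 − 1/4) × 1² / 16 = 0.75 × 1 / 16 = 0.046875 dB.
Output = -43 − 0.046875 = -43.046875 dB.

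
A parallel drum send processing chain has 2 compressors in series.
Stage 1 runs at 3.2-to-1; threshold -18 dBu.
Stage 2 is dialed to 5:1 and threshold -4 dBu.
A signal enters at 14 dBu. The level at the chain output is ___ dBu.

-8 dBu

Stage 1: 14 dBu is 32 dB over -18 dBu; at 3.2:1 that becomes 10 dB over, giving -8 dBu.
Stage 2: below threshold (-8 ≤ -4); passes unchanged; output -8 dBu.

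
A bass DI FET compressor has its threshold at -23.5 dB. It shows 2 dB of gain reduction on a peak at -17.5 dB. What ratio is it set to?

1.5:1

Input overshoot = -17.5 − (-23.5) = 6 dB.
Output overshoot = 6 − 2 = 4 dB.
Ratio = input overshoot / output overshoot = 6 / 4 = 1.5.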